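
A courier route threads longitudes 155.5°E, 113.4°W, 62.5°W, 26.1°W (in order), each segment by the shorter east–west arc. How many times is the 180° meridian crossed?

Leg 1: +155.5° → -113.4°, shortest Δλ = 91.1° (east) — crosses 180°.
Leg 2: -113.4° → -62.5°, shortest Δλ = 50.9° (east) — does not cross 180°.
Leg 3: -62.5° → -26.1°, shortest Δλ = 36.4° (east) — does not cross 180°.
Total crossings: 1.

1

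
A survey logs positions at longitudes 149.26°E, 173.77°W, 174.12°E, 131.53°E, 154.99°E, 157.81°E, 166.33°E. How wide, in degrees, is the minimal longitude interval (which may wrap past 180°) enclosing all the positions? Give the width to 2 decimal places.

54.70°

Sort the longitudes: -173.77°, +131.53°, +149.26°, +154.99°, +157.81°, +166.33°, +174.12°.
Eastward gaps between consecutive values (wrapping around): 305.30°, 17.73°, 5.73°, 2.82°, 8.52°, 7.79°, 12.11°.
Largest gap = 305.30° ⇒ minimal covering band is its complement: 360° − 305.30° = 54.70°.
Band runs from +131.53° eastward to -173.77°, crossing the antimeridian.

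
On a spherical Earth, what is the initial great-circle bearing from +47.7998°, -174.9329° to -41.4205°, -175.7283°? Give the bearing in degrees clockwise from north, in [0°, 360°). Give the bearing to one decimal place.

180.6°

Δλ = -175.7283 − -174.9329 = -0.7954°.
θ = atan2( sin Δλ · cos φ₂ , cos φ₁ · sin φ₂ − sin φ₁ · cos φ₂ · cos Δλ )
  = atan2(-0.01041, -0.99985) = -179.404° → normalised to [0°, 360°): 180.596°.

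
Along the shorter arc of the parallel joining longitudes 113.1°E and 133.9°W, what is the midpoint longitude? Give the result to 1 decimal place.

169.6°E

Signed shortest Δλ from +113.1° to -133.9° is +113.0°.
Midpoint longitude = +113.1° + (+113.0°)/2 = +113.1° + 56.5° = +169.6°.
(The naïve average (+113.1 + -133.9)/2 = -10.4° is on the wrong side of the globe.)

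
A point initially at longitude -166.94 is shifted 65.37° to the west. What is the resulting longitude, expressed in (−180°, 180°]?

Start at -166.94°; shift −65.37° → -232.31°.
-232.31° lies outside (−180°, 180°]; add 360° → +127.69°.

+127.69°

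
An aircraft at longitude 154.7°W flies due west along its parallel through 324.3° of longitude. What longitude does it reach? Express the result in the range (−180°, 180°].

119.0°W

Start at -154.7°; shift −324.3° → -479.0°.
-479.0° lies outside (−180°, 180°]; add 360° → -119.0°.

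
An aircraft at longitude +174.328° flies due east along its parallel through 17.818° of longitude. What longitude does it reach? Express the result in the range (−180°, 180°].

-167.854°

Start at +174.328°; shift +17.818° → +192.146°.
+192.146° lies outside (−180°, 180°]; subtract 360° → -167.854°.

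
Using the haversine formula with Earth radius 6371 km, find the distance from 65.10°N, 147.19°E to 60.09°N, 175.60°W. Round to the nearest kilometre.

1952 km

Δλ = -175.60 − 147.19 = -322.79°; wrapped into (−180°, 180°]: 37.21°.
Δφ = 60.09 − 65.10 = -5.01°.
a = sin²(Δφ/2) + cos φ₁ · cos φ₂ · sin²(Δλ/2) = 0.023280.
c = 2·atan2(√a, √(1−a)) = 0.30635 rad → d = 6371·c ≈ 1951.77 km.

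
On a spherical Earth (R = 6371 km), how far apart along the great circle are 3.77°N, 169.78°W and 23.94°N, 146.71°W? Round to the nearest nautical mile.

1803 nmi

Δλ = -146.71 − -169.78 = 23.07°.
Δφ = 23.94 − 3.77 = 20.17°.
a = sin²(Δφ/2) + cos φ₁ · cos φ₂ · sin²(Δλ/2) = 0.067131.
c = 2·atan2(√a, √(1−a)) = 0.52417 rad → d = 6371·c ≈ 3339.50 km ≈ 1803.19 nmi.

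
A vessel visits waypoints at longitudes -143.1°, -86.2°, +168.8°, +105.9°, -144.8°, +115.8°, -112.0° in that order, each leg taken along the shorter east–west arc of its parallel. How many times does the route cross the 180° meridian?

Leg 1: -143.1° → -86.2°, shortest Δλ = 56.9° (east) — does not cross 180°.
Leg 2: -86.2° → +168.8°, shortest Δλ = -105.0° (west) — crosses 180°.
Leg 3: +168.8° → +105.9°, shortest Δλ = -62.9° (west) — does not cross 180°.
Leg 4: +105.9° → -144.8°, shortest Δλ = 109.3° (east) — crosses 180°.
Leg 5: -144.8° → +115.8°, shortest Δλ = -99.4° (west) — crosses 180°.
Leg 6: +115.8° → -112.0°, shortest Δλ = 132.2° (east) — crosses 180°.
Total crossings: 4.

4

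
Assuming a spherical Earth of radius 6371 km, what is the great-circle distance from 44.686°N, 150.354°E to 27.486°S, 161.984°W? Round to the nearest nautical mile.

Δλ = -161.984 − 150.354 = -312.338°; wrapped into (−180°, 180°]: 47.662°.
Δφ = -27.486 − 44.686 = -72.172°.
a = sin²(Δφ/2) + cos φ₁ · cos φ₂ · sin²(Δλ/2) = 0.449884.
c = 2·atan2(√a, √(1−a)) = 1.47040 rad → d = 6371·c ≈ 9367.89 km ≈ 5058.25 nmi.

5058 nmi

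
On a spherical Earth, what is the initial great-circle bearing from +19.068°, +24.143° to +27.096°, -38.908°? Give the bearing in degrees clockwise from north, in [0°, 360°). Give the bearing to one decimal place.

Δλ = -38.908 − 24.143 = -63.051°.
θ = atan2( sin Δλ · cos φ₂ , cos φ₁ · sin φ₂ − sin φ₁ · cos φ₂ · cos Δλ )
  = atan2(-0.79357, 0.29869) = -69.375° → normalised to [0°, 360°): 290.625°.

290.6°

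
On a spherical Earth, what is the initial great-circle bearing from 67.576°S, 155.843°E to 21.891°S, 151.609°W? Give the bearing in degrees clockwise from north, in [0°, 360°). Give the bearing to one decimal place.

62.8°

Δλ = -151.609 − 155.843 = -307.452°; wrapped into (−180°, 180°]: 52.548°.
θ = atan2( sin Δλ · cos φ₂ , cos φ₁ · sin φ₂ − sin φ₁ · cos φ₂ · cos Δλ )
  = atan2(0.73662, 0.37936) = 62.751° → normalised to [0°, 360°): 62.751°.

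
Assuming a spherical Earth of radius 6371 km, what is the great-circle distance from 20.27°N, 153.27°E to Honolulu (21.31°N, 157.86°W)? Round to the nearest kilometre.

Δλ = -157.86 − 153.27 = -311.13°; wrapped into (−180°, 180°]: 48.87°.
Δφ = 21.31 − 20.27 = 1.04°.
a = sin²(Δφ/2) + cos φ₁ · cos φ₂ · sin²(Δλ/2) = 0.149625.
c = 2·atan2(√a, √(1−a)) = 0.79435 rad → d = 6371·c ≈ 5060.80 km.

5061 km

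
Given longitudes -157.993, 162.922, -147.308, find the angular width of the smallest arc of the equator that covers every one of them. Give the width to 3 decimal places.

49.770°

Sort the longitudes: -157.993°, -147.308°, +162.922°.
Eastward gaps between consecutive values (wrapping around): 10.685°, 310.230°, 39.085°.
Largest gap = 310.230° ⇒ minimal covering band is its complement: 360° − 310.230° = 49.770°.
Band runs from +162.922° eastward to -147.308°, crossing the antimeridian.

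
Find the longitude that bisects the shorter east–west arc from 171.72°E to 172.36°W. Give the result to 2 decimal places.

179.68°E

Signed shortest Δλ from +171.72° to -172.36° is +15.92°.
Midpoint longitude = +171.72° + (+15.92°)/2 = +171.72° + 7.96° = +179.68°.
(The naïve average (+171.72 + -172.36)/2 = -0.32° is on the wrong side of the globe.)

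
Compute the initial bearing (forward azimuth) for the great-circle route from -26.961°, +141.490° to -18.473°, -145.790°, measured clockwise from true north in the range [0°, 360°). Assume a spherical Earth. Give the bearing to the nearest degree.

100°

Δλ = -145.790 − 141.490 = -287.280°; wrapped into (−180°, 180°]: 72.720°.
θ = atan2( sin Δλ · cos φ₂ , cos φ₁ · sin φ₂ − sin φ₁ · cos φ₂ · cos Δλ )
  = atan2(0.90566, -0.15469) = 99.692° → normalised to [0°, 360°): 99.692°.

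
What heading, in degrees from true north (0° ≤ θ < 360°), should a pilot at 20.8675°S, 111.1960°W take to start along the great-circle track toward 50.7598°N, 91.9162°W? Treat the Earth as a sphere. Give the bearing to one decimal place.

12.6°

Δλ = -91.9162 − -111.1960 = 19.2798°.
θ = atan2( sin Δλ · cos φ₂ , cos φ₁ · sin φ₂ − sin φ₁ · cos φ₂ · cos Δλ )
  = atan2(0.20886, 0.93639) = 12.574° → normalised to [0°, 360°): 12.574°.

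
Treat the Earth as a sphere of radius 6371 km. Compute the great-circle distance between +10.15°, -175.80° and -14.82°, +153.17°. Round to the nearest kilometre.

Δλ = 153.17 − -175.80 = 328.97°; wrapped into (−180°, 180°]: -31.03°.
Δφ = -14.82 − 10.15 = -24.97°.
a = sin²(Δφ/2) + cos φ₁ · cos φ₂ · sin²(Δλ/2) = 0.114824.
c = 2·atan2(√a, √(1−a)) = 0.69140 rad → d = 6371·c ≈ 4404.93 km.

4405 km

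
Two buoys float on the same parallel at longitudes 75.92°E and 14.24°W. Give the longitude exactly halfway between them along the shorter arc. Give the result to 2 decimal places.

Signed shortest Δλ from +75.92° to -14.24° is -90.16°.
Midpoint longitude = +75.92° + (-90.16°)/2 = +75.92° − 45.08° = +30.84°.

30.84°E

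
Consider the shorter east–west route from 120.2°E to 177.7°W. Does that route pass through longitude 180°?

Naïve |-177.7 − 120.2| = 297.9° > 180°, so the shorter arc goes the other way round — across 180°.
Signed shortest Δλ = ((-177.7 − 120.2 + 180) mod 360) − 180 = 62.1°.
Going east by 62.1° from +120.2° passes through 180° before reaching -177.7°.

Yes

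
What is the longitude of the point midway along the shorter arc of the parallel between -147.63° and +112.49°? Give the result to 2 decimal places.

+162.43°

Signed shortest Δλ from -147.63° to +112.49° is -99.88°.
Midpoint longitude = -147.63° + (-99.88°)/2 = -147.63° − 49.94° = -197.57°.
Normalise into (−180°, 180°]: +162.43°.
(The naïve average (-147.63 + +112.49)/2 = -17.57° is on the wrong side of the globe.)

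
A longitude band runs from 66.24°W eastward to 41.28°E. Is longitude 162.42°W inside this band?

Band width going east from -66.24° to +41.28°: ((41.28 − -66.24) mod 360) = 107.52°.
Offset of -162.42° east of the west edge: ((-162.42 − -66.24) mod 360) = 263.82°.
263.82° > 107.52° ⇒ outside.

No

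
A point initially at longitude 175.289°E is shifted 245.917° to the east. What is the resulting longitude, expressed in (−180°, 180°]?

61.206°E

Start at +175.289°; shift +245.917° → +421.206°.
+421.206° lies outside (−180°, 180°]; subtract 360° → +61.206°.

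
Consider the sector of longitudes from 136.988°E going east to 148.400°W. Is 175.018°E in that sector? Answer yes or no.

Yes

Band width going east from +136.988° to -148.400°: ((-148.400 − 136.988) mod 360) = 74.612°.
Offset of +175.018° east of the west edge: ((175.018 − 136.988) mod 360) = 38.030°.
38.030° ≤ 74.612° ⇒ inside.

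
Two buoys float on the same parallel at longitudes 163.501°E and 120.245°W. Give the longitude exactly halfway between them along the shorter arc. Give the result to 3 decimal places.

Signed shortest Δλ from +163.501° to -120.245° is +76.254°.
Midpoint longitude = +163.501° + (+76.254°)/2 = +163.501° + 38.127° = +201.628°.
Normalise into (−180°, 180°]: -158.372°.
(The naïve average (+163.501 + -120.245)/2 = 21.628° is on the wrong side of the globe.)

158.372°W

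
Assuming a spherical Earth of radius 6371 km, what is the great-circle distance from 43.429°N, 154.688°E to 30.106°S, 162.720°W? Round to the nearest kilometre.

9256 km

Δλ = -162.720 − 154.688 = -317.408°; wrapped into (−180°, 180°]: 42.592°.
Δφ = -30.106 − 43.429 = -73.535°.
a = sin²(Δφ/2) + cos φ₁ · cos φ₂ · sin²(Δλ/2) = 0.441155.
c = 2·atan2(√a, √(1−a)) = 1.45283 rad → d = 6371·c ≈ 9256.00 km.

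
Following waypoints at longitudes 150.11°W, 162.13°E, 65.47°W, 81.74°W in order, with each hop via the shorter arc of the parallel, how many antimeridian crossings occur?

Leg 1: -150.11° → +162.13°, shortest Δλ = -47.76° (west) — crosses 180°.
Leg 2: +162.13° → -65.47°, shortest Δλ = 132.4° (east) — crosses 180°.
Leg 3: -65.47° → -81.74°, shortest Δλ = -16.27° (west) — does not cross 180°.
Total crossings: 2.

2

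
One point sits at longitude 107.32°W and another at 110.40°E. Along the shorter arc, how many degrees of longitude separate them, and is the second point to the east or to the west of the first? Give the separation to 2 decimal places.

Raw difference: 110.40 − -107.32 = 217.72°.
Normalise into (−180°, 180°]: 217.72° − 360° = -142.28°.
Negative ⇒ the second point lies to the west; separation 142.28°.

142.28° west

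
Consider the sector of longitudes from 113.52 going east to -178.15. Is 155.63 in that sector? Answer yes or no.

Yes

Band width going east from +113.52° to -178.15°: ((-178.15 − 113.52) mod 360) = 68.33°.
Offset of +155.63° east of the west edge: ((155.63 − 113.52) mod 360) = 42.11°.
42.11° ≤ 68.33° ⇒ inside.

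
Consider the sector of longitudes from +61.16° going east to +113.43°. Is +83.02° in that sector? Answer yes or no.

Yes

Band width going east from +61.16° to +113.43°: ((113.43 − 61.16) mod 360) = 52.27°.
Offset of +83.02° east of the west edge: ((83.02 − 61.16) mod 360) = 21.86°.
21.86° ≤ 52.27° ⇒ inside.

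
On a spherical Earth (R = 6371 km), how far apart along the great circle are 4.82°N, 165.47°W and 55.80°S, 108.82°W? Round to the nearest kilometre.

Δλ = -108.82 − -165.47 = 56.65°.
Δφ = -55.80 − 4.82 = -60.62°.
a = sin²(Δφ/2) + cos φ₁ · cos φ₂ · sin²(Δλ/2) = 0.380791.
c = 2·atan2(√a, √(1−a)) = 1.33006 rad → d = 6371·c ≈ 8473.81 km.

8474 km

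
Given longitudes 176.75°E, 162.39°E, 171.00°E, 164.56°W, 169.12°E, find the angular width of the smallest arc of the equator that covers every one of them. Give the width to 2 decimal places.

Sort the longitudes: -164.56°, +162.39°, +169.12°, +171.00°, +176.75°.
Eastward gaps between consecutive values (wrapping around): 326.95°, 6.73°, 1.88°, 5.75°, 18.69°.
Largest gap = 326.95° ⇒ minimal covering band is its complement: 360° − 326.95° = 33.05°.
Band runs from +162.39° eastward to -164.56°, crossing the antimeridian.

33.05°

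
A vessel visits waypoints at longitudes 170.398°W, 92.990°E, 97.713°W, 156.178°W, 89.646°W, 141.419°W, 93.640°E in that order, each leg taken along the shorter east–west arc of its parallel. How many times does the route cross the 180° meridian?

Leg 1: -170.398° → +92.990°, shortest Δλ = -96.612° (west) — crosses 180°.
Leg 2: +92.990° → -97.713°, shortest Δλ = 169.297° (east) — crosses 180°.
Leg 3: -97.713° → -156.178°, shortest Δλ = -58.465° (west) — does not cross 180°.
Leg 4: -156.178° → -89.646°, shortest Δλ = 66.532° (east) — does not cross 180°.
Leg 5: -89.646° → -141.419°, shortest Δλ = -51.773° (west) — does not cross 180°.
Leg 6: -141.419° → +93.640°, shortest Δλ = -124.941° (west) — crosses 180°.
Total crossings: 3.

3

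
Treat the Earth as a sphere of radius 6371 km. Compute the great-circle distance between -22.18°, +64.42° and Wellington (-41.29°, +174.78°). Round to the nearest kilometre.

Δλ = 174.78 − 64.42 = 110.36°.
Δφ = -41.29 − -22.18 = -19.11°.
a = sin²(Δφ/2) + cos φ₁ · cos φ₂ · sin²(Δλ/2) = 0.496481.
c = 2·atan2(√a, √(1−a)) = 1.56376 rad → d = 6371·c ≈ 9962.70 km.

9963 km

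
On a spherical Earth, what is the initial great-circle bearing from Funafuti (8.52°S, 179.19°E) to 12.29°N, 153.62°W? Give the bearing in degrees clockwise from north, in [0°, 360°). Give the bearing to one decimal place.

Δλ = -153.62 − 179.19 = -332.81°; wrapped into (−180°, 180°]: 27.19°.
θ = atan2( sin Δλ · cos φ₂ , cos φ₁ · sin φ₂ − sin φ₁ · cos φ₂ · cos Δλ )
  = atan2(0.44647, 0.33927) = 52.769° → normalised to [0°, 360°): 52.769°.

52.8°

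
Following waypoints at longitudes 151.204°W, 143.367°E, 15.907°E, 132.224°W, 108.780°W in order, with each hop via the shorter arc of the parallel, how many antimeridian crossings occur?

1

Leg 1: -151.204° → +143.367°, shortest Δλ = -65.429° (west) — crosses 180°.
Leg 2: +143.367° → +15.907°, shortest Δλ = -127.46° (west) — does not cross 180°.
Leg 3: +15.907° → -132.224°, shortest Δλ = -148.131° (west) — does not cross 180°.
Leg 4: -132.224° → -108.780°, shortest Δλ = 23.444° (east) — does not cross 180°.
Total crossings: 1.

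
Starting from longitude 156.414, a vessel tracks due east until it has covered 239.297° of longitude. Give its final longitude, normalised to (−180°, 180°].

Start at +156.414°; shift +239.297° → +395.711°.
+395.711° lies outside (−180°, 180°]; subtract 360° → +35.711°.

+35.711°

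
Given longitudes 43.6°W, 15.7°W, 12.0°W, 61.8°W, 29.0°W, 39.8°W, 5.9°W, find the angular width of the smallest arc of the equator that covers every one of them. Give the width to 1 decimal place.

Sort the longitudes: -61.8°, -43.6°, -39.8°, -29.0°, -15.7°, -12.0°, -5.9°.
Eastward gaps between consecutive values (wrapping around): 18.2°, 3.8°, 10.8°, 13.3°, 3.7°, 6.1°, 304.1°.
Largest gap = 304.1° ⇒ minimal covering band is its complement: 360° − 304.1° = 55.9°.
Band runs from -61.8° eastward to -5.9°.

55.9°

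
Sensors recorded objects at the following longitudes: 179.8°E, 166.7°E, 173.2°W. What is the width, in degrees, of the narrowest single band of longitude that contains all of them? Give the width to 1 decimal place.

20.1°

Sort the longitudes: -173.2°, +166.7°, +179.8°.
Eastward gaps between consecutive values (wrapping around): 339.9°, 13.1°, 7.0°.
Largest gap = 339.9° ⇒ minimal covering band is its complement: 360° − 339.9° = 20.1°.
Band runs from +166.7° eastward to -173.2°, crossing the antimeridian.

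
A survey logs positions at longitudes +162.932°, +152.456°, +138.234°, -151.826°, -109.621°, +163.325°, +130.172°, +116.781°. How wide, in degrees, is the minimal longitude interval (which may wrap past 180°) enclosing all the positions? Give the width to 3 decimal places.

Sort the longitudes: -151.826°, -109.621°, +116.781°, +130.172°, +138.234°, +152.456°, +162.932°, +163.325°.
Eastward gaps between consecutive values (wrapping around): 42.205°, 226.402°, 13.391°, 8.062°, 14.222°, 10.476°, 0.393°, 44.849°.
Largest gap = 226.402° ⇒ minimal covering band is its complement: 360° − 226.402° = 133.598°.
Band runs from +116.781° eastward to -109.621°, crossing the antimeridian.

133.598°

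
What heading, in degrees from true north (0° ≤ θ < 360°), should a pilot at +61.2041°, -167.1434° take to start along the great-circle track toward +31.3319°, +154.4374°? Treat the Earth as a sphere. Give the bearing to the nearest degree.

Δλ = 154.4374 − -167.1434 = 321.5808°; wrapped into (−180°, 180°]: -38.4192°.
θ = atan2( sin Δλ · cos φ₂ , cos φ₁ · sin φ₂ − sin φ₁ · cos φ₂ · cos Δλ )
  = atan2(-0.53079, -0.33600) = -122.334° → normalised to [0°, 360°): 237.666°.

238°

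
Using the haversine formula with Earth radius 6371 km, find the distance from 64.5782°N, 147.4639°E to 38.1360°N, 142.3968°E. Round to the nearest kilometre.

Δλ = 142.3968 − 147.4639 = -5.0671°.
Δφ = 38.1360 − 64.5782 = -26.4422°.
a = sin²(Δφ/2) + cos φ₁ · cos φ₂ · sin²(Δλ/2) = 0.052968.
c = 2·atan2(√a, √(1−a)) = 0.46446 rad → d = 6371·c ≈ 2959.06 km.

2959 km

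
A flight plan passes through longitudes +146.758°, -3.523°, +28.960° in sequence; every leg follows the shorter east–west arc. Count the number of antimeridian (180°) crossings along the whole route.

Leg 1: +146.758° → -3.523°, shortest Δλ = -150.281° (west) — does not cross 180°.
Leg 2: -3.523° → +28.960°, shortest Δλ = 32.483° (east) — does not cross 180°.
Total crossings: 0.

0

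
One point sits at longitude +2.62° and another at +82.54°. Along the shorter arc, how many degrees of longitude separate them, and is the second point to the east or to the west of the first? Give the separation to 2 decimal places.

79.92° east

Raw difference: 82.54 − 2.62 = 79.92°.
Normalise into (−180°, 180°]: 79.92° stays 79.92°.
Positive ⇒ the second point lies to the east; separation 79.92°.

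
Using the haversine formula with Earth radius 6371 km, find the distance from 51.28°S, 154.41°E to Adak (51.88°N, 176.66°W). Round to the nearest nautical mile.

6365 nmi

Δλ = -176.66 − 154.41 = -331.07°; wrapped into (−180°, 180°]: 28.93°.
Δφ = 51.88 − -51.28 = 103.16°.
a = sin²(Δφ/2) + cos φ₁ · cos φ₂ · sin²(Δλ/2) = 0.637928.
c = 2·atan2(√a, √(1−a)) = 1.85028 rad → d = 6371·c ≈ 11788.12 km ≈ 6365.07 nmi.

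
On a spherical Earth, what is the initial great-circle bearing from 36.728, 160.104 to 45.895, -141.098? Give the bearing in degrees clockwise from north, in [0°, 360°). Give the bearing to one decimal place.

Δλ = -141.098 − 160.104 = -301.202°; wrapped into (−180°, 180°]: 58.798°.
θ = atan2( sin Δλ · cos φ₂ , cos φ₁ · sin φ₂ − sin φ₁ · cos φ₂ · cos Δλ )
  = atan2(0.59530, 0.35990) = 58.844° → normalised to [0°, 360°): 58.844°.

58.8°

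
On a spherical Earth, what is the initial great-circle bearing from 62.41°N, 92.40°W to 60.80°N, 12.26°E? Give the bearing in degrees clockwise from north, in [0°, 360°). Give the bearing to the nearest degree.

Δλ = 12.26 − -92.40 = 104.66°.
θ = atan2( sin Δλ · cos φ₂ , cos φ₁ · sin φ₂ − sin φ₁ · cos φ₂ · cos Δλ )
  = atan2(0.47198, 0.51371) = 42.575° → normalised to [0°, 360°): 42.575°.

43°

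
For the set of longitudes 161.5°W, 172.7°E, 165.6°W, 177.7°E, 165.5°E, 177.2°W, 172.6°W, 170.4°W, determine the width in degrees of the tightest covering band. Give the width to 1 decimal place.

Sort the longitudes: -177.2°, -172.6°, -170.4°, -165.6°, -161.5°, +165.5°, +172.7°, +177.7°.
Eastward gaps between consecutive values (wrapping around): 4.6°, 2.2°, 4.8°, 4.1°, 327.0°, 7.2°, 5.0°, 5.1°.
Largest gap = 327.0° ⇒ minimal covering band is its complement: 360° − 327.0° = 33.0°.
Band runs from +165.5° eastward to -161.5°, crossing the antimeridian.

33.0°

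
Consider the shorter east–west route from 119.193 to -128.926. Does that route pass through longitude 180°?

Naïve |-128.926 − 119.193| = 248.119° > 180°, so the shorter arc goes the other way round — across 180°.
Signed shortest Δλ = ((-128.926 − 119.193 + 180) mod 360) − 180 = 111.881°.
Going east by 111.881° from +119.193° passes through 180° before reaching -128.926°.

Yes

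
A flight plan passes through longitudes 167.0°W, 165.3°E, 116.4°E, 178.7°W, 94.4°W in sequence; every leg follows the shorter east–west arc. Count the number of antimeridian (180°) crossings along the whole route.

Leg 1: -167.0° → +165.3°, shortest Δλ = -27.7° (west) — crosses 180°.
Leg 2: +165.3° → +116.4°, shortest Δλ = -48.9° (west) — does not cross 180°.
Leg 3: +116.4° → -178.7°, shortest Δλ = 64.9° (east) — crosses 180°.
Leg 4: -178.7° → -94.4°, shortest Δλ = 84.3° (east) — does not cross 180°.
Total crossings: 2.

2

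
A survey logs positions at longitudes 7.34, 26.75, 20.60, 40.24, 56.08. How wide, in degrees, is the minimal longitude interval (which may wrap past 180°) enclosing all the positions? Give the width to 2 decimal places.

48.74°

Sort the longitudes: +7.34°, +20.60°, +26.75°, +40.24°, +56.08°.
Eastward gaps between consecutive values (wrapping around): 13.26°, 6.15°, 13.49°, 15.84°, 311.26°.
Largest gap = 311.26° ⇒ minimal covering band is its complement: 360° − 311.26° = 48.74°.
Band runs from +7.34° eastward to +56.08°.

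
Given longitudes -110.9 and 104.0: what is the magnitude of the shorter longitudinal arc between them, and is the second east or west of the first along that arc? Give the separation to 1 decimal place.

Raw difference: 104.0 − -110.9 = 214.9°.
Normalise into (−180°, 180°]: 214.9° − 360° = -145.1°.
Negative ⇒ the second point lies to the west; separation 145.1°.

145.1° west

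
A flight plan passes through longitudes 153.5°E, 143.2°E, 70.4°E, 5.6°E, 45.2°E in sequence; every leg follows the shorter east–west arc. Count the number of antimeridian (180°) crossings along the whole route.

0

Leg 1: +153.5° → +143.2°, shortest Δλ = -10.3° (west) — does not cross 180°.
Leg 2: +143.2° → +70.4°, shortest Δλ = -72.8° (west) — does not cross 180°.
Leg 3: +70.4° → +5.6°, shortest Δλ = -64.8° (west) — does not cross 180°.
Leg 4: +5.6° → +45.2°, shortest Δλ = 39.6° (east) — does not cross 180°.
Total crossings: 0.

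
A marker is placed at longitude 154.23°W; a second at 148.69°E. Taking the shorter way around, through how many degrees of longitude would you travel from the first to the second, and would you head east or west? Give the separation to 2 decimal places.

57.08° west

Raw difference: 148.69 − -154.23 = 302.92°.
Normalise into (−180°, 180°]: 302.92° − 360° = -57.08°.
Negative ⇒ the second point lies to the west; separation 57.08°.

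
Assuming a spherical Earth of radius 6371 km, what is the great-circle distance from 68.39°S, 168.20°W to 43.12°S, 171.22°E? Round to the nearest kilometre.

3056 km

Δλ = 171.22 − -168.20 = 339.42°; wrapped into (−180°, 180°]: -20.58°.
Δφ = -43.12 − -68.39 = 25.27°.
a = sin²(Δφ/2) + cos φ₁ · cos φ₂ · sin²(Δλ/2) = 0.056425.
c = 2·atan2(√a, √(1−a)) = 0.47966 rad → d = 6371·c ≈ 3055.93 km.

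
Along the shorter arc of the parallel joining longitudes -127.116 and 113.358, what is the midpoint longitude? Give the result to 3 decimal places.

Signed shortest Δλ from -127.116° to +113.358° is -119.526°.
Midpoint longitude = -127.116° + (-119.526°)/2 = -127.116° − 59.763° = -186.879°.
Normalise into (−180°, 180°]: +173.121°.
(The naïve average (-127.116 + +113.358)/2 = -6.879° is on the wrong side of the globe.)

+173.121°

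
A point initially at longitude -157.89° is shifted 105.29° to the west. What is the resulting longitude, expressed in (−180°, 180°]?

Start at -157.89°; shift −105.29° → -263.18°.
-263.18° lies outside (−180°, 180°]; add 360° → +96.82°.

+96.82°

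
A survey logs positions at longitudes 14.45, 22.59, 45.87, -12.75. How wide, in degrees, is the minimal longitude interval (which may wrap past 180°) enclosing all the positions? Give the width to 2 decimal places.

58.62°

Sort the longitudes: -12.75°, +14.45°, +22.59°, +45.87°.
Eastward gaps between consecutive values (wrapping around): 27.20°, 8.14°, 23.28°, 301.38°.
Largest gap = 301.38° ⇒ minimal covering band is its complement: 360° − 301.38° = 58.62°.
Band runs from -12.75° eastward to +45.87°.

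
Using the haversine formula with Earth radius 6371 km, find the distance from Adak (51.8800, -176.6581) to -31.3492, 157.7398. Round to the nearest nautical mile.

Δλ = 157.7398 − -176.6581 = 334.3979°; wrapped into (−180°, 180°]: -25.6021°.
Δφ = -31.3492 − 51.8800 = -83.2292°.
a = sin²(Δφ/2) + cos φ₁ · cos φ₂ · sin²(Δλ/2) = 0.466932.
c = 2·atan2(√a, √(1−a)) = 1.50461 rad → d = 6371·c ≈ 9585.88 km ≈ 5175.96 nmi.

5176 nmi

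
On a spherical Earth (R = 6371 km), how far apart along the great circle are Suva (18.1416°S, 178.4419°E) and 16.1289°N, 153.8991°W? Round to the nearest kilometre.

4867 km

Δλ = -153.8991 − 178.4419 = -332.3410°; wrapped into (−180°, 180°]: 27.6590°.
Δφ = 16.1289 − -18.1416 = 34.2705°.
a = sin²(Δφ/2) + cos φ₁ · cos φ₂ · sin²(Δλ/2) = 0.138965.
c = 2·atan2(√a, √(1−a)) = 0.76401 rad → d = 6371·c ≈ 4867.49 km.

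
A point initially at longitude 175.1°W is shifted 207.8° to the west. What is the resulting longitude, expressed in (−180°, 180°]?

22.9°W

Start at -175.1°; shift −207.8° → -382.9°.
-382.9° lies outside (−180°, 180°]; add 360° → -22.9°.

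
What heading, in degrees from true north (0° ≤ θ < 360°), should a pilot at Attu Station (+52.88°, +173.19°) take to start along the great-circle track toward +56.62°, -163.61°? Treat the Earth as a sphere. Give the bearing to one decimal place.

65.1°

Δλ = -163.61 − 173.19 = -336.80°; wrapped into (−180°, 180°]: 23.20°.
θ = atan2( sin Δλ · cos φ₂ , cos φ₁ · sin φ₂ − sin φ₁ · cos φ₂ · cos Δλ )
  = atan2(0.21674, 0.10070) = 65.079° → normalised to [0°, 360°): 65.079°.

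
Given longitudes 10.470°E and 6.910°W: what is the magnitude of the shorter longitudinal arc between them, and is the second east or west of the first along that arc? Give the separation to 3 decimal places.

Raw difference: -6.910 − 10.470 = -17.38°.
Normalise into (−180°, 180°]: -17.38° stays -17.38°.
Negative ⇒ the second point lies to the west; separation 17.380°.

17.380° west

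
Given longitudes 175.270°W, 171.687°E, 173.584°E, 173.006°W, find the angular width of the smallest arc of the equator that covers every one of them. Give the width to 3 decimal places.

15.307°

Sort the longitudes: -175.270°, -173.006°, +171.687°, +173.584°.
Eastward gaps between consecutive values (wrapping around): 2.264°, 344.693°, 1.897°, 11.146°.
Largest gap = 344.693° ⇒ minimal covering band is its complement: 360° − 344.693° = 15.307°.
Band runs from +171.687° eastward to -173.006°, crossing the antimeridian.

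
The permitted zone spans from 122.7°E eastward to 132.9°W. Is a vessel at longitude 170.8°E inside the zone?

Band width going east from +122.7° to -132.9°: ((-132.9 − 122.7) mod 360) = 104.4°.
Offset of +170.8° east of the west edge: ((170.8 − 122.7) mod 360) = 48.1°.
48.1° ≤ 104.4° ⇒ inside.

Yes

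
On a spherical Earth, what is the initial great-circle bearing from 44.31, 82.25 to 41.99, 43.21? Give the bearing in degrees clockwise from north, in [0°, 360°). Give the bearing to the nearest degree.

Δλ = 43.21 − 82.25 = -39.04°.
θ = atan2( sin Δλ · cos φ₂ , cos φ₁ · sin φ₂ − sin φ₁ · cos φ₂ · cos Δλ )
  = atan2(-0.46815, 0.07545) = -80.844° → normalised to [0°, 360°): 279.156°.

279°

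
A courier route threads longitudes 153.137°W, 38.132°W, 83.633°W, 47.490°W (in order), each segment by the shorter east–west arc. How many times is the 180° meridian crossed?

0

Leg 1: -153.137° → -38.132°, shortest Δλ = 115.005° (east) — does not cross 180°.
Leg 2: -38.132° → -83.633°, shortest Δλ = -45.501° (west) — does not cross 180°.
Leg 3: -83.633° → -47.490°, shortest Δλ = 36.143° (east) — does not cross 180°.
Total crossings: 0.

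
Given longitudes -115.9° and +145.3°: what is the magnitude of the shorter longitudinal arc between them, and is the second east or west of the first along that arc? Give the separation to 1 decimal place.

98.8° west

Raw difference: 145.3 − -115.9 = 261.2°.
Normalise into (−180°, 180°]: 261.2° − 360° = -98.8°.
Negative ⇒ the second point lies to the west; separation 98.8°.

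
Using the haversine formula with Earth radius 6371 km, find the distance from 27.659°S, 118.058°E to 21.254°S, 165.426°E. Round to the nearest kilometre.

Δλ = 165.426 − 118.058 = 47.368°.
Δφ = -21.254 − -27.659 = 6.405°.
a = sin²(Δφ/2) + cos φ₁ · cos φ₂ · sin²(Δλ/2) = 0.136318.
c = 2·atan2(√a, √(1−a)) = 0.75632 rad → d = 6371·c ≈ 4818.53 km.

4819 km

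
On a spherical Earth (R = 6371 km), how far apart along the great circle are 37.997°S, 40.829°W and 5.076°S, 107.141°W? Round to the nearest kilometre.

Δλ = -107.141 − -40.829 = -66.312°.
Δφ = -5.076 − -37.997 = 32.921°.
a = sin²(Δφ/2) + cos φ₁ · cos φ₂ · sin²(Δλ/2) = 0.315086.
c = 2·atan2(√a, √(1−a)) = 1.19197 rad → d = 6371·c ≈ 7594.06 km.

7594 km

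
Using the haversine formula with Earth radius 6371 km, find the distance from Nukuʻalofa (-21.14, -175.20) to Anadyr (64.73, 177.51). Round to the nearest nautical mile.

5167 nmi

Δλ = 177.51 − -175.20 = 352.71°; wrapped into (−180°, 180°]: -7.29°.
Δφ = 64.73 − -21.14 = 85.87°.
a = sin²(Δφ/2) + cos φ₁ · cos φ₂ · sin²(Δλ/2) = 0.465599.
c = 2·atan2(√a, √(1−a)) = 1.50194 rad → d = 6371·c ≈ 9568.86 km ≈ 5166.77 nmi.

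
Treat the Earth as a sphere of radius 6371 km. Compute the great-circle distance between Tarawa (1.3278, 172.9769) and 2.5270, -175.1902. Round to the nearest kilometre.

Δλ = -175.1902 − 172.9769 = -348.1671°; wrapped into (−180°, 180°]: 11.8329°.
Δφ = 2.5270 − 1.3278 = 1.1992°.
a = sin²(Δφ/2) + cos φ₁ · cos φ₂ · sin²(Δλ/2) = 0.010721.
c = 2·atan2(√a, √(1−a)) = 0.20746 rad → d = 6371·c ≈ 1321.73 km.

1322 km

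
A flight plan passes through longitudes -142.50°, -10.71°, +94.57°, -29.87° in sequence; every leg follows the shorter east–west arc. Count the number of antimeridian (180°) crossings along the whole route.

Leg 1: -142.50° → -10.71°, shortest Δλ = 131.79° (east) — does not cross 180°.
Leg 2: -10.71° → +94.57°, shortest Δλ = 105.28° (east) — does not cross 180°.
Leg 3: +94.57° → -29.87°, shortest Δλ = -124.44° (west) — does not cross 180°.
Total crossings: 0.

0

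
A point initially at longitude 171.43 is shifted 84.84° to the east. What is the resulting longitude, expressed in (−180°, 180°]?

Start at +171.43°; shift +84.84° → +256.27°.
+256.27° lies outside (−180°, 180°]; subtract 360° → -103.73°.

-103.73°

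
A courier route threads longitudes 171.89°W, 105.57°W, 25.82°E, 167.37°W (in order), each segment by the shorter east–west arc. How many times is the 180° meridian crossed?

Leg 1: -171.89° → -105.57°, shortest Δλ = 66.32° (east) — does not cross 180°.
Leg 2: -105.57° → +25.82°, shortest Δλ = 131.39° (east) — does not cross 180°.
Leg 3: +25.82° → -167.37°, shortest Δλ = 166.81° (east) — crosses 180°.
Total crossings: 1.

1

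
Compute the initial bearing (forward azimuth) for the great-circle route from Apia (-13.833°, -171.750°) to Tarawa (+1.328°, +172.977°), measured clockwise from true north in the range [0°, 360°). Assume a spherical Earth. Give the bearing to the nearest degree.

314°

Δλ = 172.977 − -171.750 = 344.727°; wrapped into (−180°, 180°]: -15.273°.
θ = atan2( sin Δλ · cos φ₂ , cos φ₁ · sin φ₂ − sin φ₁ · cos φ₂ · cos Δλ )
  = atan2(-0.26335, 0.25309) = -46.138° → normalised to [0°, 360°): 313.862°.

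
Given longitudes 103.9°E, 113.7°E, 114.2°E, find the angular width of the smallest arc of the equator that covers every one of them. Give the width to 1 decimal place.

10.3°

Sort the longitudes: +103.9°, +113.7°, +114.2°.
Eastward gaps between consecutive values (wrapping around): 9.8°, 0.5°, 349.7°.
Largest gap = 349.7° ⇒ minimal covering band is its complement: 360° − 349.7° = 10.3°.
Band runs from +103.9° eastward to +114.2°.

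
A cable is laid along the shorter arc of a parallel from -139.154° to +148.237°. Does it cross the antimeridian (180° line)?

Naïve |148.237 − -139.154| = 287.391° > 180°, so the shorter arc goes the other way round — across 180°.
Signed shortest Δλ = ((148.237 − -139.154 + 180) mod 360) − 180 = -72.609°.
Going west by 72.609° from -139.154° passes through 180° before reaching +148.237°.

Yes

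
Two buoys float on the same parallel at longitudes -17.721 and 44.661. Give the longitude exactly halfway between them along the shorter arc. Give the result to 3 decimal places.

+13.470°

Signed shortest Δλ from -17.721° to +44.661° is +62.382°.
Midpoint longitude = -17.721° + (+62.382°)/2 = -17.721° + 31.191° = +13.470°.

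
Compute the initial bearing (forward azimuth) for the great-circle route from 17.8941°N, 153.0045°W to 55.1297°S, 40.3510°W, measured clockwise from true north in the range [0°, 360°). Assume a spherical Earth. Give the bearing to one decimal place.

143.5°

Δλ = -40.3510 − -153.0045 = 112.6535°.
θ = atan2( sin Δλ · cos φ₂ , cos φ₁ · sin φ₂ − sin φ₁ · cos φ₂ · cos Δλ )
  = atan2(0.52761, -0.71310) = 143.503° → normalised to [0°, 360°): 143.503°.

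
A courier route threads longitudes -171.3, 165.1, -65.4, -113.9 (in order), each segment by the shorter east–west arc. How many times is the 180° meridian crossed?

2

Leg 1: -171.3° → +165.1°, shortest Δλ = -23.6° (west) — crosses 180°.
Leg 2: +165.1° → -65.4°, shortest Δλ = 129.5° (east) — crosses 180°.
Leg 3: -65.4° → -113.9°, shortest Δλ = -48.5° (west) — does not cross 180°.
Total crossings: 2.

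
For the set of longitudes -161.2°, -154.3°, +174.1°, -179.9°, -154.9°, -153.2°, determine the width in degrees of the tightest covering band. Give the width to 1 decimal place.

Sort the longitudes: -179.9°, -161.2°, -154.9°, -154.3°, -153.2°, +174.1°.
Eastward gaps between consecutive values (wrapping around): 18.7°, 6.3°, 0.6°, 1.1°, 327.3°, 6.0°.
Largest gap = 327.3° ⇒ minimal covering band is its complement: 360° − 327.3° = 32.7°.
Band runs from +174.1° eastward to -153.2°, crossing the antimeridian.

32.7°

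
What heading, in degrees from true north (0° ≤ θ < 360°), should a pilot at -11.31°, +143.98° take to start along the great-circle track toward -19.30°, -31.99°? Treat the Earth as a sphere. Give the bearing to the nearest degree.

187°

Δλ = -31.99 − 143.98 = -175.97°.
θ = atan2( sin Δλ · cos φ₂ , cos φ₁ · sin φ₂ − sin φ₁ · cos φ₂ · cos Δλ )
  = atan2(-0.06633, -0.50873) = -172.572° → normalised to [0°, 360°): 187.428°.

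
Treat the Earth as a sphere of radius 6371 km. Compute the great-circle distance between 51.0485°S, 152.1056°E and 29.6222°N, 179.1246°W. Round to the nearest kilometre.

Δλ = -179.1246 − 152.1056 = -331.2302°; wrapped into (−180°, 180°]: 28.7698°.
Δφ = 29.6222 − -51.0485 = 80.6707°.
a = sin²(Δφ/2) + cos φ₁ · cos φ₂ · sin²(Δλ/2) = 0.452676.
c = 2·atan2(√a, √(1−a)) = 1.47601 rad → d = 6371·c ≈ 9403.63 km.

9404 km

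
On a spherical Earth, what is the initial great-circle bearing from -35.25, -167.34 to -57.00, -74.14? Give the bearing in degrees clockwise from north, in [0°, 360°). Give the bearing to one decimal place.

Δλ = -74.14 − -167.34 = 93.20°.
θ = atan2( sin Δλ · cos φ₂ , cos φ₁ · sin φ₂ − sin φ₁ · cos φ₂ · cos Δλ )
  = atan2(0.54379, -0.70244) = 142.255° → normalised to [0°, 360°): 142.255°.

142.3°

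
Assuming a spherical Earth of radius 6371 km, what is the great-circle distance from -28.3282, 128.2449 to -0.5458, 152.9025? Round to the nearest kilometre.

4052 km

Δλ = 152.9025 − 128.2449 = 24.6576°.
Δφ = -0.5458 − -28.3282 = 27.7824°.
a = sin²(Δφ/2) + cos φ₁ · cos φ₂ · sin²(Δλ/2) = 0.097768.
c = 2·atan2(√a, √(1−a)) = 0.63602 rad → d = 6371·c ≈ 4052.10 km.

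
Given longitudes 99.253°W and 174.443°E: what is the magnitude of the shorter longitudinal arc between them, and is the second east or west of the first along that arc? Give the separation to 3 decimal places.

86.304° west

Raw difference: 174.443 − -99.253 = 273.696°.
Normalise into (−180°, 180°]: 273.696° − 360° = -86.304°.
Negative ⇒ the second point lies to the west; separation 86.304°.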